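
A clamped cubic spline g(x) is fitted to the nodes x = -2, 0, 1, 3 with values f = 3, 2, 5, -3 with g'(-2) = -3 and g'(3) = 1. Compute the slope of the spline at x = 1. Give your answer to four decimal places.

Let M_i = g''(x_i). Step sizes h_i = 2, 1, 2; slopes of the chords Δ_i = (y_(i+1) - y_i)/h_i = -1/2, 3, -4.
  2·M_0 + 6·M_1 + 1·M_2 = 6(Δ_1 - Δ_0) = 21
  1·M_1 + 6·M_2 + 2·M_3 = 6(Δ_2 - Δ_1) = -42
Clamped end conditions give two more equations: 2h_0·M_0 + h_0·M_1 = 6(Δ_0 - g'(-2)) = 15 and h_2·M_2 + 2h_2·M_3 = 6(g'(3) - Δ_2) = 30.
Hence M_0 = 37/32, M_1 = 83/16, M_2 = -199/16, M_3 = 439/32.
On [1, 3], g'(x) = b_2 + 2c_2·(x - 1) + 3d_2·(x - 1)² with b_2 = Δ_2 - h_2(2M_2 + M_3)/6 = -9/32, c_2 = M_2/2 = -199/32, d_2 = (M_3 - M_2)/(6h_2) = 279/128. So g'(1) = -9/32.

-0.2813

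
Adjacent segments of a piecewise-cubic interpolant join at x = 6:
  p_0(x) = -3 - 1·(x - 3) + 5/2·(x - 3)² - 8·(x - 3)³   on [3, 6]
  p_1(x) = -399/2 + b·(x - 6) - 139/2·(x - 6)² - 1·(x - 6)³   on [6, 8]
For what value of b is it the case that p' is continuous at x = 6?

p_0'(x) = -1 + 5·(x - 3) - 24·(x - 3)², so p_0'(6) = -202. On the right, p_1'(6) = b, so b = -202.

-202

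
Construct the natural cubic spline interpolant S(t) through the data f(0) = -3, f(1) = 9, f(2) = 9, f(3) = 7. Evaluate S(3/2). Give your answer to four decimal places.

Write M_i for S''(x_i). With h_i = 1, 1, 1 and divided differences Δ_i = 12, 0, -2, the continuity of S' gives the tridiagonal system
  1·M_0 + 4·M_1 + 1·M_2 = 6(Δ_1 - Δ_0) = -72
  1·M_1 + 4·M_2 + 1·M_3 = 6(Δ_2 - Δ_1) = -12
Natural end conditions: M_0 = M_3 = 0.
Forward elimination and back-substitution give M_0 = 0, M_1 = -92/5, M_2 = 8/5, M_3 = 0.
On [1, 2], S(t) = 9 + 88/15·(t - 1) - 46/5·(t - 1)² + 10/3·(t - 1)³.
With (t - 1) = 1/2: S(3/2) = 201/20.

10.0500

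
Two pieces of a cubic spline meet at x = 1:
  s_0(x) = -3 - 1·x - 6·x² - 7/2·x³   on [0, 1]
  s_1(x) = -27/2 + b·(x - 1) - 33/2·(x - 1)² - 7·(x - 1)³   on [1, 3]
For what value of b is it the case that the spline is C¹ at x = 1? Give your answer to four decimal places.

-23.5000

s_0'(x) = -1 - 12·x - 21/2·x², so s_0'(1) = -47/2. On the right, s_1'(1) = b, so b = -47/2.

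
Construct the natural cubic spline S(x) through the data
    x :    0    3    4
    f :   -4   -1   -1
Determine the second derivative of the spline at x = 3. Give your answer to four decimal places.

-0.7500

Put m_i = S'' at the i-th knot. Here h = (3, 1) and Δ = (1, 0), so the interior equations h_(i-1)·m_(i-1) + 2(h_(i-1)+h_i)·m_i + h_i·m_(i+1) = 6(Δ_i − Δ_(i-1)) read
  3·m_0 + 8·m_1 + 1·m_2 = 6(Δ_1 - Δ_0) = -6
Natural end conditions: m_0 = m_2 = 0.
Solving the tridiagonal system: m_0 = 0, m_1 = -3/4, m_2 = 0.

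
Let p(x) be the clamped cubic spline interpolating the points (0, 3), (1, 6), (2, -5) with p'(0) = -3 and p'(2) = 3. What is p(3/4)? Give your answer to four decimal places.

6.2344

With σ_i denoting the second derivative at x_i, h_i = 1, 1, and Δ_i = (y_(i+1) − y_i)/h_i = 3, -11:
  1·σ_0 + 4·σ_1 + 1·σ_2 = 6(Δ_1 - Δ_0) = -84
Clamped end conditions give two more equations: 2h_0·σ_0 + h_0·σ_1 = 6(Δ_0 - p'(0)) = 36 and h_1·σ_1 + 2h_1·σ_2 = 6(p'(2) - Δ_1) = 84.
Solving the tridiagonal system: σ_0 = 42, σ_1 = -48, σ_2 = 66.
On [0, 1], p(x) = 3 - 3·x + 21·x² - 15·x³.
With x = 3/4: p(3/4) = 399/64.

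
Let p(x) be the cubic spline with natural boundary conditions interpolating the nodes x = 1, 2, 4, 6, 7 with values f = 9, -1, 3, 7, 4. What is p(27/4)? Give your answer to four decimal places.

4.9180

Write m_i for p''(x_i). With h_i = 1, 2, 2, 1 and divided differences Δ_i = -10, 2, 2, -3, the continuity of p' gives the tridiagonal system
  1·m_0 + 6·m_1 + 2·m_2 = 6(Δ_1 - Δ_0) = 72
  2·m_1 + 8·m_2 + 2·m_3 = 6(Δ_2 - Δ_1) = 0
  2·m_2 + 6·m_3 + 1·m_4 = 6(Δ_3 - Δ_2) = -30
Natural end conditions: m_0 = m_4 = 0.
Forward elimination and back-substitution give m_0 = 0, m_1 = 127/10, m_2 = -21/10, m_3 = -43/10, m_4 = 0.
On [6, 7], p(x) = 7 - 47/30·(x - 6) - 43/20·(x - 6)² + 43/60·(x - 6)³.
With (x - 6) = 3/4: p(27/4) = 1259/256.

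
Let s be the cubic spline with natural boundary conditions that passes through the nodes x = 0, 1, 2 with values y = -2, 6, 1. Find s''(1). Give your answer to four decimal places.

Write M_i for s''(x_i). With h_i = 1, 1 and divided differences Δ_i = 8, -5, the continuity of s' gives the tridiagonal system
  1·M_0 + 4·M_1 + 1·M_2 = 6(Δ_1 - Δ_0) = -78
Natural end conditions: M_0 = M_2 = 0.
Solving: M_0 = 0, M_1 = -39/2, M_2 = 0.

-19.5000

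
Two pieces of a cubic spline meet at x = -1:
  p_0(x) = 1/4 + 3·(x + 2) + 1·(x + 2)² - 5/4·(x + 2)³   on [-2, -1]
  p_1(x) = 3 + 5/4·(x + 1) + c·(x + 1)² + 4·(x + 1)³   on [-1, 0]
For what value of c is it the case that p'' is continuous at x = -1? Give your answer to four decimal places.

p_0''(x) = 2 - 15/2·(x + 2), so p_0''(-1) = -11/2. On the right, p_1''(-1) = 2c, so c = -11/4.

-2.7500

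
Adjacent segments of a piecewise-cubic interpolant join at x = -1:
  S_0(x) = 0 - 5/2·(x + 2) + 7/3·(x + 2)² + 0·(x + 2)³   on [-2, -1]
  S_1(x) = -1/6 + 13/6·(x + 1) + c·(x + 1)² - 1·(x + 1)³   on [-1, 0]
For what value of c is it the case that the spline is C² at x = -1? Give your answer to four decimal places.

S_0''(x) = 14/3 + 0·(x + 2), so S_0''(-1) = 14/3. On the right, S_1''(-1) = 2c, so c = 7/3.

2.3333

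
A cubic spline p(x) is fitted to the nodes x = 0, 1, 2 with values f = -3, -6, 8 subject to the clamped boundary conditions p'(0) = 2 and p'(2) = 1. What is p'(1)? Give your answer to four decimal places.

With M_i denoting the second derivative at x_i, h_i = 1, 1, and Δ_i = (y_(i+1) − y_i)/h_i = -3, 14:
  1·M_0 + 4·M_1 + 1·M_2 = 6(Δ_1 - Δ_0) = 102
Clamped end conditions give two more equations: 2h_0·M_0 + h_0·M_1 = 6(Δ_0 - p'(0)) = -30 and h_1·M_1 + 2h_1·M_2 = 6(p'(2) - Δ_1) = -78.
Forward elimination and back-substitution give M_0 = -41, M_1 = 52, M_2 = -65.
On [1, 2], p'(x) = b_1 + 2c_1·(x - 1) + 3d_1·(x - 1)² with b_1 = Δ_1 - h_1(2M_1 + M_2)/6 = 15/2, c_1 = M_1/2 = 26, d_1 = (M_2 - M_1)/(6h_1) = -39/2. So p'(1) = 15/2.

7.5000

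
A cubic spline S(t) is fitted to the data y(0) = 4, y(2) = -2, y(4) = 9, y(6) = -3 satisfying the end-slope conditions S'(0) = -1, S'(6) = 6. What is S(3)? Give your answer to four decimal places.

Let m_i = S''(x_i). Step sizes h_i = 2, 2, 2; slopes of the chords Δ_i = (y_(i+1) - y_i)/h_i = -3, 11/2, -6.
  2·m_0 + 8·m_1 + 2·m_2 = 6(Δ_1 - Δ_0) = 51
  2·m_1 + 8·m_2 + 2·m_3 = 6(Δ_2 - Δ_1) = -69
Clamped end conditions give two more equations: 2h_0·m_0 + h_0·m_1 = 6(Δ_0 - S'(0)) = -12 and h_2·m_2 + 2h_2·m_3 = 6(S'(6) - Δ_2) = 72.
Solving: m_0 = -293/30, m_1 = 203/15, m_2 = -283/15, m_3 = 823/30.
On [2, 4], S(t) = -2 + 83/30·(t - 2) + 203/30·(t - 2)² - 27/10·(t - 2)³.
With (t - 2) = 1: S(3) = 29/6.

4.8333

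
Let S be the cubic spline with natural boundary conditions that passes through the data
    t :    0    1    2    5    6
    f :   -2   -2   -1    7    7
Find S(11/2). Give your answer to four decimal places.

7.1763

Write m_i for S''(x_i). With h_i = 1, 1, 3, 1 and divided differences Δ_i = 0, 1, 8/3, 0, the continuity of S' gives the tridiagonal system
  1·m_0 + 4·m_1 + 1·m_2 = 6(Δ_1 - Δ_0) = 6
  1·m_1 + 8·m_2 + 3·m_3 = 6(Δ_2 - Δ_1) = 10
  3·m_2 + 8·m_3 + 1·m_4 = 6(Δ_3 - Δ_2) = -16
Natural end conditions: m_0 = m_4 = 0.
Hence m_0 = 0, m_1 = 101/106, m_2 = 116/53, m_3 = -299/106, m_4 = 0.
On [5, 6], S(t) = 7 + 299/318·(t - 5) - 299/212·(t - 5)² + 299/636·(t - 5)³.
With (t - 5) = 1/2: S(11/2) = 12171/1696.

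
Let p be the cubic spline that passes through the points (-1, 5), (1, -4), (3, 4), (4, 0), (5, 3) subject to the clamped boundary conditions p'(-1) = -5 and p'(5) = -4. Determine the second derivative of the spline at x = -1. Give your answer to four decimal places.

Let m_i = p''(x_i). Step sizes h_i = 2, 2, 1, 1; slopes of the chords Δ_i = (y_(i+1) - y_i)/h_i = -9/2, 4, -4, 3.
  2·m_0 + 8·m_1 + 2·m_2 = 6(Δ_1 - Δ_0) = 51
  2·m_1 + 6·m_2 + 1·m_3 = 6(Δ_2 - Δ_1) = -48
  1·m_2 + 4·m_3 + 1·m_4 = 6(Δ_3 - Δ_2) = 42
Clamped end conditions give two more equations: 2h_0·m_0 + h_0·m_1 = 6(Δ_0 - p'(-1)) = 3 and h_3·m_3 + 2h_3·m_4 = 6(p'(5) - Δ_3) = -42.
Hence m_0 = -421/84, m_1 = 242/21, m_2 = -187/12, m_3 = 943/42, m_4 = -2707/84.

-5.0119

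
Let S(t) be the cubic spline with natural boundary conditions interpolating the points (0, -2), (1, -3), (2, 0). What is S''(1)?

6

Write m_i for S''(x_i). With h_i = 1, 1 and divided differences Δ_i = -1, 3, the continuity of S' gives the tridiagonal system
  1·m_0 + 4·m_1 + 1·m_2 = 6(Δ_1 - Δ_0) = 24
Natural end conditions: m_0 = m_2 = 0.
Solving: m_0 = 0, m_1 = 6, m_2 = 0.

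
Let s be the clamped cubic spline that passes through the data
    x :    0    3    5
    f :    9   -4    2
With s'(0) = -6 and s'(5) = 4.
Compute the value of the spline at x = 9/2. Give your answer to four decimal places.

Put M_i = s'' at the i-th knot. Here h = (3, 2) and Δ = (-13/3, 3), so the interior equations h_(i-1)·M_(i-1) + 2(h_(i-1)+h_i)·M_i + h_i·M_(i+1) = 6(Δ_i − Δ_(i-1)) read
  3·M_0 + 10·M_1 + 2·M_2 = 6(Δ_1 - Δ_0) = 44
Clamped end conditions give two more equations: 2h_0·M_0 + h_0·M_1 = 6(Δ_0 - s'(0)) = 10 and h_1·M_1 + 2h_1·M_2 = 6(s'(5) - Δ_1) = 6.
Solving the tridiagonal system: M_0 = -11/15, M_1 = 24/5, M_2 = -9/10.
On [3, 5], s(x) = -4 + 1/10·(x - 3) + 12/5·(x - 3)² - 19/40·(x - 3)³.
With (x - 3) = 3/2: s(9/2) = -17/320.

-0.0531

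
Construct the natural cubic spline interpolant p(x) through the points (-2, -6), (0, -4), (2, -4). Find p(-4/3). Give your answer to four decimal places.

-5.1852

Write σ_i for p''(x_i). With h_i = 2, 2 and divided differences Δ_i = 1, 0, the continuity of p' gives the tridiagonal system
  2·σ_0 + 8·σ_1 + 2·σ_2 = 6(Δ_1 - Δ_0) = -6
Natural end conditions: σ_0 = σ_2 = 0.
Solving: σ_0 = 0, σ_1 = -3/4, σ_2 = 0.
On [-2, 0], p(x) = -6 + 5/4·(x + 2) + 0·(x + 2)² - 1/16·(x + 2)³.
With (x + 2) = 2/3: p(-4/3) = -140/27.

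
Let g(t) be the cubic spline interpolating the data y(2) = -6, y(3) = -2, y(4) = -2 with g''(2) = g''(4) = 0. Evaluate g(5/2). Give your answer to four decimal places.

-3.6250

Write σ_i for g''(x_i). With h_i = 1, 1 and divided differences Δ_i = 4, 0, the continuity of g' gives the tridiagonal system
  1·σ_0 + 4·σ_1 + 1·σ_2 = 6(Δ_1 - Δ_0) = -24
Natural end conditions: σ_0 = σ_2 = 0.
Solving the tridiagonal system: σ_0 = 0, σ_1 = -6, σ_2 = 0.
On [2, 3], g(t) = -6 + 5·(t - 2) + 0·(t - 2)² - 1·(t - 2)³.
With (t - 2) = 1/2: g(5/2) = -29/8.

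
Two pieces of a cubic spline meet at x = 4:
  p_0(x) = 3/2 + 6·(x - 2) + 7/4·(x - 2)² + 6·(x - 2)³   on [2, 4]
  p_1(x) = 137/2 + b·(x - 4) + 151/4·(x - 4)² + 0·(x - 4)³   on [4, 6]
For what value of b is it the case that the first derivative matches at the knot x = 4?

p_0'(x) = 6 + 7/2·(x - 2) + 18·(x - 2)², so p_0'(4) = 85. On the right, p_1'(4) = b, so b = 85.

85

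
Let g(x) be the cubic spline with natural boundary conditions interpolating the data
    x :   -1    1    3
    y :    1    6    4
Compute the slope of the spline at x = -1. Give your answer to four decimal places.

Put σ_i = g'' at the i-th knot. Here h = (2, 2) and Δ = (5/2, -1), so the interior equations h_(i-1)·σ_(i-1) + 2(h_(i-1)+h_i)·σ_i + h_i·σ_(i+1) = 6(Δ_i − Δ_(i-1)) read
  2·σ_0 + 8·σ_1 + 2·σ_2 = 6(Δ_1 - Δ_0) = -21
Natural end conditions: σ_0 = σ_2 = 0.
Solving the tridiagonal system: σ_0 = 0, σ_1 = -21/8, σ_2 = 0.
On [-1, 1], g'(x) = b_0 + 2c_0·(x + 1) + 3d_0·(x + 1)² with b_0 = Δ_0 - h_0(2σ_0 + σ_1)/6 = 27/8, c_0 = σ_0/2 = 0, d_0 = (σ_1 - σ_0)/(6h_0) = -7/32. So g'(-1) = 27/8.

3.3750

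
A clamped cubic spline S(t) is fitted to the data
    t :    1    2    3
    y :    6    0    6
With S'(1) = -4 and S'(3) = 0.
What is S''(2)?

32

Let σ_i = S''(x_i). Step sizes h_i = 1, 1; slopes of the chords Δ_i = (y_(i+1) - y_i)/h_i = -6, 6.
  1·σ_0 + 4·σ_1 + 1·σ_2 = 6(Δ_1 - Δ_0) = 72
Clamped end conditions give two more equations: 2h_0·σ_0 + h_0·σ_1 = 6(Δ_0 - S'(1)) = -12 and h_1·σ_1 + 2h_1·σ_2 = 6(S'(3) - Δ_1) = -36.
Hence σ_0 = -22, σ_1 = 32, σ_2 = -34.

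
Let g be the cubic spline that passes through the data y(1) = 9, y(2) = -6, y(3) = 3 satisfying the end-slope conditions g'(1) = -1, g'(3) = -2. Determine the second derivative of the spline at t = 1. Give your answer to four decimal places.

With σ_i denoting the second derivative at x_i, h_i = 1, 1, and Δ_i = (y_(i+1) − y_i)/h_i = -15, 9:
  1·σ_0 + 4·σ_1 + 1·σ_2 = 6(Δ_1 - Δ_0) = 144
Clamped end conditions give two more equations: 2h_0·σ_0 + h_0·σ_1 = 6(Δ_0 - g'(1)) = -84 and h_1·σ_1 + 2h_1·σ_2 = 6(g'(3) - Δ_1) = -66.
Solving the tridiagonal system: σ_0 = -157/2, σ_1 = 73, σ_2 = -139/2.

-78.5000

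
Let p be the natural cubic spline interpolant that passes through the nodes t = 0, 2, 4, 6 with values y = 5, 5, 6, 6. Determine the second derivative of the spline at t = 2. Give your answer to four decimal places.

0.5000

With M_i denoting the second derivative at x_i, h_i = 2, 2, 2, and Δ_i = (y_(i+1) − y_i)/h_i = 0, 1/2, 0:
  2·M_0 + 8·M_1 + 2·M_2 = 6(Δ_1 - Δ_0) = 3
  2·M_1 + 8·M_2 + 2·M_3 = 6(Δ_2 - Δ_1) = -3
Natural end conditions: M_0 = M_3 = 0.
Solving: M_0 = 0, M_1 = 1/2, M_2 = -1/2, M_3 = 0.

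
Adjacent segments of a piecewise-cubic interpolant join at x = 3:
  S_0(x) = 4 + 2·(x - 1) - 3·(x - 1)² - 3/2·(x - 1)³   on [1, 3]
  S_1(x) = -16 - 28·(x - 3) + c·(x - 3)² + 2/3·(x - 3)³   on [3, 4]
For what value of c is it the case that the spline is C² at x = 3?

-12

S_0''(x) = -6 - 9·(x - 1), so S_0''(3) = -24. On the right, S_1''(3) = 2c, so c = -12.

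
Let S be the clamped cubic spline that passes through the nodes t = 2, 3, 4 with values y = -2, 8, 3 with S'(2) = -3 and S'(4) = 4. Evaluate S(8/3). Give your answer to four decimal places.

With M_i denoting the second derivative at x_i, h_i = 1, 1, and Δ_i = (y_(i+1) − y_i)/h_i = 10, -5:
  1·M_0 + 4·M_1 + 1·M_2 = 6(Δ_1 - Δ_0) = -90
Clamped end conditions give two more equations: 2h_0·M_0 + h_0·M_1 = 6(Δ_0 - S'(2)) = 78 and h_1·M_1 + 2h_1·M_2 = 6(S'(4) - Δ_1) = 54.
Hence M_0 = 65, M_1 = -52, M_2 = 53.
On [2, 3], S(t) = -2 - 3·(t - 2) + 65/2·(t - 2)² - 39/2·(t - 2)³.
With (t - 2) = 2/3: S(8/3) = 14/3.

4.6667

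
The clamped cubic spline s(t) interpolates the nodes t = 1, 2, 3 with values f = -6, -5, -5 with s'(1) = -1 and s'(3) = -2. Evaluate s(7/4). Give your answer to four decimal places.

Write M_i for s''(x_i). With h_i = 1, 1 and divided differences Δ_i = 1, 0, the continuity of s' gives the tridiagonal system
  1·M_0 + 4·M_1 + 1·M_2 = 6(Δ_1 - Δ_0) = -6
Clamped end conditions give two more equations: 2h_0·M_0 + h_0·M_1 = 6(Δ_0 - s'(1)) = 12 and h_1·M_1 + 2h_1·M_2 = 6(s'(3) - Δ_1) = -12.
Forward elimination and back-substitution give M_0 = 7, M_1 = -2, M_2 = -5.
On [1, 2], s(t) = -6 - 1·(t - 1) + 7/2·(t - 1)² - 3/2·(t - 1)³.
With (t - 1) = 3/4: s(7/4) = -693/128.

-5.4141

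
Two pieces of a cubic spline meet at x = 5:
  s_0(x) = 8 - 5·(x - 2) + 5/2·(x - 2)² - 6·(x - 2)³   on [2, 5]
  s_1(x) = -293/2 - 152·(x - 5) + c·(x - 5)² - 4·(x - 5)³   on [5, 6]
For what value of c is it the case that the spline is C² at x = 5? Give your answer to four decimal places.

-51.5000

s_0''(x) = 5 - 36·(x - 2), so s_0''(5) = -103. On the right, s_1''(5) = 2c, so c = -103/2.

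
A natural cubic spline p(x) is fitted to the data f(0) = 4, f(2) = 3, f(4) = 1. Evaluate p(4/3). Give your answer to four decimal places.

With m_i denoting the second derivative at x_i, h_i = 2, 2, and Δ_i = (y_(i+1) − y_i)/h_i = -1/2, -1:
  2·m_0 + 8·m_1 + 2·m_2 = 6(Δ_1 - Δ_0) = -3
Natural end conditions: m_0 = m_2 = 0.
Hence m_0 = 0, m_1 = -3/8, m_2 = 0.
On [0, 2], p(x) = 4 - 3/8·x + 0·x² - 1/32·x³.
With x = 4/3: p(4/3) = 185/54.

3.4259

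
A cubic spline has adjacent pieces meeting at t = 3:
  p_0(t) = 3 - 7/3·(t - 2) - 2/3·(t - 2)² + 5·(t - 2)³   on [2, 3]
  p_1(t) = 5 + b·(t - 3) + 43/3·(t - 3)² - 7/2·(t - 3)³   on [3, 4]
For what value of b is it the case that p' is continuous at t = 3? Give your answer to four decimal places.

11.3333

p_0'(t) = -7/3 - 4/3·(t - 2) + 15·(t - 2)², so p_0'(3) = 34/3. On the right, p_1'(3) = b, so b = 34/3.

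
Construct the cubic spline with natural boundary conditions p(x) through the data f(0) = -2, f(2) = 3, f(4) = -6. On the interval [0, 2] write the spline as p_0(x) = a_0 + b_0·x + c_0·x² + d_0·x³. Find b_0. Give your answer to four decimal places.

4.2500

Let M_i = p''(x_i). Step sizes h_i = 2, 2; slopes of the chords Δ_i = (y_(i+1) - y_i)/h_i = 5/2, -9/2.
  2·M_0 + 8·M_1 + 2·M_2 = 6(Δ_1 - Δ_0) = -42
Natural end conditions: M_0 = M_2 = 0.
Forward elimination and back-substitution give M_0 = 0, M_1 = -21/4, M_2 = 0.
On [0, 2], with p_0(x) = a_0 + b_0·x + c_0·x² + d_0·x³: c_0 = M_0/2 = 0, d_0 = (M_1 - M_0)/(6h_0) = -7/16, b_0 = Δ_0 - h_0(2M_0 + M_1)/6 = 17/4.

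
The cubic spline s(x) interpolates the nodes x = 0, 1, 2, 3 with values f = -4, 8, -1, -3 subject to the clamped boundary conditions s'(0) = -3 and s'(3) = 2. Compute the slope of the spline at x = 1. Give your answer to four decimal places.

5.5333

Put M_i = s'' at the i-th knot. Here h = (1, 1, 1) and Δ = (12, -9, -2), so the interior equations h_(i-1)·M_(i-1) + 2(h_(i-1)+h_i)·M_i + h_i·M_(i+1) = 6(Δ_i − Δ_(i-1)) read
  1·M_0 + 4·M_1 + 1·M_2 = 6(Δ_1 - Δ_0) = -126
  1·M_1 + 4·M_2 + 1·M_3 = 6(Δ_2 - Δ_1) = 42
Clamped end conditions give two more equations: 2h_0·M_0 + h_0·M_1 = 6(Δ_0 - s'(0)) = 90 and h_2·M_2 + 2h_2·M_3 = 6(s'(3) - Δ_2) = 24.
Solving: M_0 = 1094/15, M_1 = -838/15, M_2 = 368/15, M_3 = -4/15.
On [1, 2], s'(x) = b_1 + 2c_1·(x - 1) + 3d_1·(x - 1)² with b_1 = Δ_1 - h_1(2M_1 + M_2)/6 = 83/15, c_1 = M_1/2 = -419/15, d_1 = (M_2 - M_1)/(6h_1) = 67/5. So s'(1) = 83/15.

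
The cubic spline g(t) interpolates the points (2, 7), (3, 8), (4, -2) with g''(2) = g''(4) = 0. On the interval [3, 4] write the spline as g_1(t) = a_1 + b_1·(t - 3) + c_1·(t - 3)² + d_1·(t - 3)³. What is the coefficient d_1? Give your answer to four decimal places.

2.7500

Put m_i = g'' at the i-th knot. Here h = (1, 1) and Δ = (1, -10), so the interior equations h_(i-1)·m_(i-1) + 2(h_(i-1)+h_i)·m_i + h_i·m_(i+1) = 6(Δ_i − Δ_(i-1)) read
  1·m_0 + 4·m_1 + 1·m_2 = 6(Δ_1 - Δ_0) = -66
Natural end conditions: m_0 = m_2 = 0.
Solving the tridiagonal system: m_0 = 0, m_1 = -33/2, m_2 = 0.
On [3, 4], with g_1(t) = a_1 + b_1·(t - 3) + c_1·(t - 3)² + d_1·(t - 3)³: c_1 = m_1/2 = -33/4, d_1 = (m_2 - m_1)/(6h_1) = 11/4, b_1 = Δ_1 - h_1(2m_1 + m_2)/6 = -9/2.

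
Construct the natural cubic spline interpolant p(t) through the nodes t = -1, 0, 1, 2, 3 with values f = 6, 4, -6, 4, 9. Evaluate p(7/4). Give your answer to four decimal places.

Write M_i for p''(x_i). With h_i = 1, 1, 1, 1 and divided differences Δ_i = -2, -10, 10, 5, the continuity of p' gives the tridiagonal system
  1·M_0 + 4·M_1 + 1·M_2 = 6(Δ_1 - Δ_0) = -48
  1·M_1 + 4·M_2 + 1·M_3 = 6(Δ_2 - Δ_1) = 120
  1·M_2 + 4·M_3 + 1·M_4 = 6(Δ_3 - Δ_2) = -30
Natural end conditions: M_0 = M_4 = 0.
Forward elimination and back-substitution give M_0 = 0, M_1 = -615/28, M_2 = 279/7, M_3 = -489/28, M_4 = 0.
On [1, 2], p(t) = -6 - 3/8·(t - 1) + 279/14·(t - 1)² - 535/56·(t - 1)³.
With (t - 1) = 3/4: p(7/4) = 3219/3584.

0.8982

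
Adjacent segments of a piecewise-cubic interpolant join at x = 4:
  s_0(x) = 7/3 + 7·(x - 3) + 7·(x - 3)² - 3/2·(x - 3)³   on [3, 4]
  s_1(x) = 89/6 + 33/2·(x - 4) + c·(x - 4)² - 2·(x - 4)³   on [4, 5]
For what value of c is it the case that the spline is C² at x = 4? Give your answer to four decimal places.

2.5000

s_0''(x) = 14 - 9·(x - 3), so s_0''(4) = 5. On the right, s_1''(4) = 2c, so c = 5/2.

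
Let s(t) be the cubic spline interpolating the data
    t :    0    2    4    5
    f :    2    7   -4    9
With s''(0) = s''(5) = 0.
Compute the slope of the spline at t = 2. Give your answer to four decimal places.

-5.2273

With M_i denoting the second derivative at x_i, h_i = 2, 2, 1, and Δ_i = (y_(i+1) − y_i)/h_i = 5/2, -11/2, 13:
  2·M_0 + 8·M_1 + 2·M_2 = 6(Δ_1 - Δ_0) = -48
  2·M_1 + 6·M_2 + 1·M_3 = 6(Δ_2 - Δ_1) = 111
Natural end conditions: M_0 = M_3 = 0.
Hence M_0 = 0, M_1 = -255/22, M_2 = 246/11, M_3 = 0.
On [2, 4], s'(t) = b_1 + 2c_1·(t - 2) + 3d_1·(t - 2)² with b_1 = Δ_1 - h_1(2M_1 + M_2)/6 = -115/22, c_1 = M_1/2 = -255/44, d_1 = (M_2 - M_1)/(6h_1) = 249/88. So s'(2) = -115/22.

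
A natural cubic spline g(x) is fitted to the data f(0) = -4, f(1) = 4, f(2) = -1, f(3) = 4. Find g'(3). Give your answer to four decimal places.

8.5333

Write M_i for g''(x_i). With h_i = 1, 1, 1 and divided differences Δ_i = 8, -5, 5, the continuity of g' gives the tridiagonal system
  1·M_0 + 4·M_1 + 1·M_2 = 6(Δ_1 - Δ_0) = -78
  1·M_1 + 4·M_2 + 1·M_3 = 6(Δ_2 - Δ_1) = 60
Natural end conditions: M_0 = M_3 = 0.
Hence M_0 = 0, M_1 = -124/5, M_2 = 106/5, M_3 = 0.
On [2, 3], g'(x) = b_2 + 2c_2·(x - 2) + 3d_2·(x - 2)² with b_2 = Δ_2 - h_2(2M_2 + M_3)/6 = -31/15, c_2 = M_2/2 = 53/5, d_2 = (M_3 - M_2)/(6h_2) = -53/15. So g'(3) = 128/15.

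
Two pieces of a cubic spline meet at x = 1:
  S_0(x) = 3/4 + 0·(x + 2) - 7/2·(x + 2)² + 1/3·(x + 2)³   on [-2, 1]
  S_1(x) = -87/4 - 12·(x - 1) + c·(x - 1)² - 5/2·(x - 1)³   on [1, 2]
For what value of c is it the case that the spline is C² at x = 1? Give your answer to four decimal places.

S_0''(x) = -7 + 2·(x + 2), so S_0''(1) = -1. On the right, S_1''(1) = 2c, so c = -1/2.

-0.5000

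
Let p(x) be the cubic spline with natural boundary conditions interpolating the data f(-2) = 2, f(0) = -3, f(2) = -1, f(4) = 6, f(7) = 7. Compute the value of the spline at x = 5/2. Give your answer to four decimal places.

Let m_i = p''(x_i). Step sizes h_i = 2, 2, 2, 3; slopes of the chords Δ_i = (y_(i+1) - y_i)/h_i = -5/2, 1, 7/2, 1/3.
  2·m_0 + 8·m_1 + 2·m_2 = 6(Δ_1 - Δ_0) = 21
  2·m_1 + 8·m_2 + 2·m_3 = 6(Δ_2 - Δ_1) = 15
  2·m_2 + 10·m_3 + 3·m_4 = 6(Δ_3 - Δ_2) = -19
Natural end conditions: m_0 = m_4 = 0.
Solving the tridiagonal system: m_0 = 0, m_1 = 305/142, m_2 = 271/142, m_3 = -162/71, m_4 = 0.
On [2, 4], p(x) = -1 + 1273/426·(x - 2) + 271/284·(x - 2)² - 595/1704·(x - 2)³.
With (x - 2) = 1/2: p(5/2) = 3131/4544.

0.6890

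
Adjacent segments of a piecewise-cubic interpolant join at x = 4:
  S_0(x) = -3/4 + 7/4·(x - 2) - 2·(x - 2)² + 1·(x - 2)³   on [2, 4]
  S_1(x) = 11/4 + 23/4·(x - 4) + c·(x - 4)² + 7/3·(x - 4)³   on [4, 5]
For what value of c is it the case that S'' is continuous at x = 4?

S_0''(x) = -4 + 6·(x - 2), so S_0''(4) = 8. On the right, S_1''(4) = 2c, so c = 4.

4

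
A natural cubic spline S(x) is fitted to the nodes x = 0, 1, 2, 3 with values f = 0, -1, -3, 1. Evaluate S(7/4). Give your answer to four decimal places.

Put M_i = S'' at the i-th knot. Here h = (1, 1, 1) and Δ = (-1, -2, 4), so the interior equations h_(i-1)·M_(i-1) + 2(h_(i-1)+h_i)·M_i + h_i·M_(i+1) = 6(Δ_i − Δ_(i-1)) read
  1·M_0 + 4·M_1 + 1·M_2 = 6(Δ_1 - Δ_0) = -6
  1·M_1 + 4·M_2 + 1·M_3 = 6(Δ_2 - Δ_1) = 36
Natural end conditions: M_0 = M_3 = 0.
Solving: M_0 = 0, M_1 = -4, M_2 = 10, M_3 = 0.
On [1, 2], S(x) = -1 - 7/3·(x - 1) - 2·(x - 1)² + 7/3·(x - 1)³.
With (x - 1) = 3/4: S(7/4) = -185/64.

-2.8906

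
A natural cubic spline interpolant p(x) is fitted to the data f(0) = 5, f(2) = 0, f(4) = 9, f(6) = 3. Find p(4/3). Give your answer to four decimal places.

Let σ_i = p''(x_i). Step sizes h_i = 2, 2, 2; slopes of the chords Δ_i = (y_(i+1) - y_i)/h_i = -5/2, 9/2, -3.
  2·σ_0 + 8·σ_1 + 2·σ_2 = 6(Δ_1 - Δ_0) = 42
  2·σ_1 + 8·σ_2 + 2·σ_3 = 6(Δ_2 - Δ_1) = -45
Natural end conditions: σ_0 = σ_3 = 0.
Forward elimination and back-substitution give σ_0 = 0, σ_1 = 71/10, σ_2 = -37/5, σ_3 = 0.
On [0, 2], p(x) = 5 - 73/15·x + 0·x² + 71/120·x³.
With x = 4/3: p(4/3) = -7/81.

-0.0864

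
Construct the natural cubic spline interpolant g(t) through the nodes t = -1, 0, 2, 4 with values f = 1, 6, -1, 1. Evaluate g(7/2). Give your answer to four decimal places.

-0.4375

Let M_i = g''(x_i). Step sizes h_i = 1, 2, 2; slopes of the chords Δ_i = (y_(i+1) - y_i)/h_i = 5, -7/2, 1.
  1·M_0 + 6·M_1 + 2·M_2 = 6(Δ_1 - Δ_0) = -51
  2·M_1 + 8·M_2 + 2·M_3 = 6(Δ_2 - Δ_1) = 27
Natural end conditions: M_0 = M_3 = 0.
Hence M_0 = 0, M_1 = -21/2, M_2 = 6, M_3 = 0.
On [2, 4], g(t) = -1 - 3·(t - 2) + 3·(t - 2)² - 1/2·(t - 2)³.
With (t - 2) = 3/2: g(7/2) = -7/16.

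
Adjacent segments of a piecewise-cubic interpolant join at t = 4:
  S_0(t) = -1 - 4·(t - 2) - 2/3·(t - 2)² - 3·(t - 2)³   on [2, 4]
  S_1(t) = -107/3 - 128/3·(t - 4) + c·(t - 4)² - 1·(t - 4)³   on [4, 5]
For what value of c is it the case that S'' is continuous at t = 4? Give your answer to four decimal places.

S_0''(t) = -4/3 - 18·(t - 2), so S_0''(4) = -112/3. On the right, S_1''(4) = 2c, so c = -56/3.

-18.6667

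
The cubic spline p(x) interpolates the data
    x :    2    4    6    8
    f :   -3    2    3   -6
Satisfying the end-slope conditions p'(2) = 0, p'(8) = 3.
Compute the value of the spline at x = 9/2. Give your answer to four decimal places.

Let m_i = p''(x_i). Step sizes h_i = 2, 2, 2; slopes of the chords Δ_i = (y_(i+1) - y_i)/h_i = 5/2, 1/2, -9/2.
  2·m_0 + 8·m_1 + 2·m_2 = 6(Δ_1 - Δ_0) = -12
  2·m_1 + 8·m_2 + 2·m_3 = 6(Δ_2 - Δ_1) = -30
Clamped end conditions give two more equations: 2h_0·m_0 + h_0·m_1 = 6(Δ_0 - p'(2)) = 15 and h_2·m_2 + 2h_2·m_3 = 6(p'(8) - Δ_2) = 45.
Forward elimination and back-substitution give m_0 = 41/10, m_1 = -7/10, m_2 = -73/10, m_3 = 149/10.
On [4, 6], p(x) = 2 + 17/5·(x - 4) - 7/20·(x - 4)² - 11/20·(x - 4)³.
With (x - 4) = 1/2: p(9/2) = 567/160.

3.5438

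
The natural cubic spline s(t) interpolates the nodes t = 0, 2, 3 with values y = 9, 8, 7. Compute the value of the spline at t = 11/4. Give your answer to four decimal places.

Put M_i = s'' at the i-th knot. Here h = (2, 1) and Δ = (-1/2, -1), so the interior equations h_(i-1)·M_(i-1) + 2(h_(i-1)+h_i)·M_i + h_i·M_(i+1) = 6(Δ_i − Δ_(i-1)) read
  2·M_0 + 6·M_1 + 1·M_2 = 6(Δ_1 - Δ_0) = -3
Natural end conditions: M_0 = M_2 = 0.
Solving: M_0 = 0, M_1 = -1/2, M_2 = 0.
On [2, 3], s(t) = 8 - 5/6·(t - 2) - 1/4·(t - 2)² + 1/12·(t - 2)³.
With (t - 2) = 3/4: s(11/4) = 1861/256.

7.2695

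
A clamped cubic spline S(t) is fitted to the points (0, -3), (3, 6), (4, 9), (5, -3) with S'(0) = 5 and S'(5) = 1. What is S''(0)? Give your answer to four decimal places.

Let m_i = S''(x_i). Step sizes h_i = 3, 1, 1; slopes of the chords Δ_i = (y_(i+1) - y_i)/h_i = 3, 3, -12.
  3·m_0 + 8·m_1 + 1·m_2 = 6(Δ_1 - Δ_0) = 0
  1·m_1 + 4·m_2 + 1·m_3 = 6(Δ_2 - Δ_1) = -90
Clamped end conditions give two more equations: 2h_0·m_0 + h_0·m_1 = 6(Δ_0 - S'(0)) = -12 and h_2·m_2 + 2h_2·m_3 = 6(S'(5) - Δ_2) = 78.
Hence m_0 = -158/29, m_1 = 200/29, m_2 = -1126/29, m_3 = 1694/29.

-5.4483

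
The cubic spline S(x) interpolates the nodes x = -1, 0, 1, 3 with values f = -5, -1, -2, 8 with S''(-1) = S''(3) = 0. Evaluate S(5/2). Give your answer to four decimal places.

4.3179

Write σ_i for S''(x_i). With h_i = 1, 1, 2 and divided differences Δ_i = 4, -1, 5, the continuity of S' gives the tridiagonal system
  1·σ_0 + 4·σ_1 + 1·σ_2 = 6(Δ_1 - Δ_0) = -30
  1·σ_1 + 6·σ_2 + 2·σ_3 = 6(Δ_2 - Δ_1) = 36
Natural end conditions: σ_0 = σ_3 = 0.
Solving: σ_0 = 0, σ_1 = -216/23, σ_2 = 174/23, σ_3 = 0.
On [1, 3], S(x) = -2 - 1/23·(x - 1) + 87/23·(x - 1)² - 29/46·(x - 1)³.
With (x - 1) = 3/2: S(5/2) = 1589/368.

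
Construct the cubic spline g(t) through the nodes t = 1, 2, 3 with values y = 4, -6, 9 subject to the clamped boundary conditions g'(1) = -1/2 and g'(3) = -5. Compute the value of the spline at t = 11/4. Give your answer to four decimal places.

7.5996

Write M_i for g''(x_i). With h_i = 1, 1 and divided differences Δ_i = -10, 15, the continuity of g' gives the tridiagonal system
  1·M_0 + 4·M_1 + 1·M_2 = 6(Δ_1 - Δ_0) = 150
Clamped end conditions give two more equations: 2h_0·M_0 + h_0·M_1 = 6(Δ_0 - g'(1)) = -57 and h_1·M_1 + 2h_1·M_2 = 6(g'(3) - Δ_1) = -120.
Solving the tridiagonal system: M_0 = -273/4, M_1 = 159/2, M_2 = -399/4.
On [2, 3], g(t) = -6 + 41/8·(t - 2) + 159/4·(t - 2)² - 239/8·(t - 2)³.
With (t - 2) = 3/4: g(11/4) = 3891/512.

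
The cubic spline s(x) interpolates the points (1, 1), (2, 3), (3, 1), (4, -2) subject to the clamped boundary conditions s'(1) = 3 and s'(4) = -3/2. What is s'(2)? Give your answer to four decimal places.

With M_i denoting the second derivative at x_i, h_i = 1, 1, 1, and Δ_i = (y_(i+1) − y_i)/h_i = 2, -2, -3:
  1·M_0 + 4·M_1 + 1·M_2 = 6(Δ_1 - Δ_0) = -24
  1·M_1 + 4·M_2 + 1·M_3 = 6(Δ_2 - Δ_1) = -6
Clamped end conditions give two more equations: 2h_0·M_0 + h_0·M_1 = 6(Δ_0 - s'(1)) = -6 and h_2·M_2 + 2h_2·M_3 = 6(s'(4) - Δ_2) = 9.
Solving: M_0 = -1/5, M_1 = -28/5, M_2 = -7/5, M_3 = 26/5.
On [2, 3], s'(x) = b_1 + 2c_1·(x - 2) + 3d_1·(x - 2)² with b_1 = Δ_1 - h_1(2M_1 + M_2)/6 = 1/10, c_1 = M_1/2 = -14/5, d_1 = (M_2 - M_1)/(6h_1) = 7/10. So s'(2) = 1/10.

0.1000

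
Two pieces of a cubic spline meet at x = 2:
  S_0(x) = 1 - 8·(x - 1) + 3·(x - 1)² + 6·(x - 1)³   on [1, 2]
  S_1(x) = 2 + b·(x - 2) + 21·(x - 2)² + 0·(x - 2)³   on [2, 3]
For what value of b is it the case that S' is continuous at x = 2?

16

S_0'(x) = -8 + 6·(x - 1) + 18·(x - 1)², so S_0'(2) = 16. On the right, S_1'(2) = b, so b = 16.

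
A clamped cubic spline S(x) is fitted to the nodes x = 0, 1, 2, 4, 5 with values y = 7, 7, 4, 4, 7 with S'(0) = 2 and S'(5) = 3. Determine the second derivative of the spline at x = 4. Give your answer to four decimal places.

2.1875

Put m_i = S'' at the i-th knot. Here h = (1, 1, 2, 1) and Δ = (0, -3, 0, 3), so the interior equations h_(i-1)·m_(i-1) + 2(h_(i-1)+h_i)·m_i + h_i·m_(i+1) = 6(Δ_i − Δ_(i-1)) read
  1·m_0 + 4·m_1 + 1·m_2 = 6(Δ_1 - Δ_0) = -18
  1·m_1 + 6·m_2 + 2·m_3 = 6(Δ_2 - Δ_1) = 18
  2·m_2 + 6·m_3 + 1·m_4 = 6(Δ_3 - Δ_2) = 18
Clamped end conditions give two more equations: 2h_0·m_0 + h_0·m_1 = 6(Δ_0 - S'(0)) = -12 and h_3·m_3 + 2h_3·m_4 = 6(S'(5) - Δ_3) = 0.
Solving the tridiagonal system: m_0 = -247/64, m_1 = -137/32, m_2 = 191/64, m_3 = 35/16, m_4 = -35/32.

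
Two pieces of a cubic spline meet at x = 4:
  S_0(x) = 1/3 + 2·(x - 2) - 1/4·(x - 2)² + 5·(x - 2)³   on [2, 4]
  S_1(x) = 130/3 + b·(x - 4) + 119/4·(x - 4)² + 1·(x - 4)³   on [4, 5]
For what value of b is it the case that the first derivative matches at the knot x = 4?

61

S_0'(x) = 2 - 1/2·(x - 2) + 15·(x - 2)², so S_0'(4) = 61. On the right, S_1'(4) = b, so b = 61.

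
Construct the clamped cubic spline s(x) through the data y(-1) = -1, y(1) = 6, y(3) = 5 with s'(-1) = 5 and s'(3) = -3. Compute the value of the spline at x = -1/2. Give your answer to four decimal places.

Put M_i = s'' at the i-th knot. Here h = (2, 2) and Δ = (7/2, -1/2), so the interior equations h_(i-1)·M_(i-1) + 2(h_(i-1)+h_i)·M_i + h_i·M_(i+1) = 6(Δ_i − Δ_(i-1)) read
  2·M_0 + 8·M_1 + 2·M_2 = 6(Δ_1 - Δ_0) = -24
Clamped end conditions give two more equations: 2h_0·M_0 + h_0·M_1 = 6(Δ_0 - s'(-1)) = -9 and h_1·M_1 + 2h_1·M_2 = 6(s'(3) - Δ_1) = -15.
Solving: M_0 = -5/4, M_1 = -2, M_2 = -11/4.
On [-1, 1], s(x) = -1 + 5·(x + 1) - 5/8·(x + 1)² - 1/16·(x + 1)³.
With (x + 1) = 1/2: s(-1/2) = 171/128.

1.3359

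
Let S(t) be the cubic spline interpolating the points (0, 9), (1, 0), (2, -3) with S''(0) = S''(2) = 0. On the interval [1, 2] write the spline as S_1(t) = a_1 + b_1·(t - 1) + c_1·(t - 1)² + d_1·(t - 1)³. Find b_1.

-6

Write M_i for S''(x_i). With h_i = 1, 1 and divided differences Δ_i = -9, -3, the continuity of S' gives the tridiagonal system
  1·M_0 + 4·M_1 + 1·M_2 = 6(Δ_1 - Δ_0) = 36
Natural end conditions: M_0 = M_2 = 0.
Solving: M_0 = 0, M_1 = 9, M_2 = 0.
On [1, 2], with S_1(t) = a_1 + b_1·(t - 1) + c_1·(t - 1)² + d_1·(t - 1)³: c_1 = M_1/2 = 9/2, d_1 = (M_2 - M_1)/(6h_1) = -3/2, b_1 = Δ_1 - h_1(2M_1 + M_2)/6 = -6.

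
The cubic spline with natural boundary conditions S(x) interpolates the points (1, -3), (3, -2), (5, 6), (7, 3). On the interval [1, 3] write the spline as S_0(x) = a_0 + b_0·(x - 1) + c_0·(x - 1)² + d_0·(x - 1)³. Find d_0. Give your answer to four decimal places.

Put m_i = S'' at the i-th knot. Here h = (2, 2, 2) and Δ = (1/2, 4, -3/2), so the interior equations h_(i-1)·m_(i-1) + 2(h_(i-1)+h_i)·m_i + h_i·m_(i+1) = 6(Δ_i − Δ_(i-1)) read
  2·m_0 + 8·m_1 + 2·m_2 = 6(Δ_1 - Δ_0) = 21
  2·m_1 + 8·m_2 + 2·m_3 = 6(Δ_2 - Δ_1) = -33
Natural end conditions: m_0 = m_3 = 0.
Solving: m_0 = 0, m_1 = 39/10, m_2 = -51/10, m_3 = 0.
On [1, 3], with S_0(x) = a_0 + b_0·(x - 1) + c_0·(x - 1)² + d_0·(x - 1)³: c_0 = m_0/2 = 0, d_0 = (m_1 - m_0)/(6h_0) = 13/40, b_0 = Δ_0 - h_0(2m_0 + m_1)/6 = -4/5.

0.3250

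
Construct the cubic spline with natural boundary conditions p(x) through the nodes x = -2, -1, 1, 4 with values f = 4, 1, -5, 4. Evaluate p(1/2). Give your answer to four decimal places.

Let M_i = p''(x_i). Step sizes h_i = 1, 2, 3; slopes of the chords Δ_i = (y_(i+1) - y_i)/h_i = -3, -3, 3.
  1·M_0 + 6·M_1 + 2·M_2 = 6(Δ_1 - Δ_0) = 0
  2·M_1 + 10·M_2 + 3·M_3 = 6(Δ_2 - Δ_1) = 36
Natural end conditions: M_0 = M_3 = 0.
Solving the tridiagonal system: M_0 = 0, M_1 = -9/7, M_2 = 27/7, M_3 = 0.
On [-1, 1], p(x) = 1 - 24/7·(x + 1) - 9/14·(x + 1)² + 3/7·(x + 1)³.
With (x + 1) = 3/2: p(1/2) = -29/7.

-4.1429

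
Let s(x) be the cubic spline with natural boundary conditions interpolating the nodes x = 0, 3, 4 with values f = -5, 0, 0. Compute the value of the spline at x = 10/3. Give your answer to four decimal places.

0.0772

Let M_i = s''(x_i). Step sizes h_i = 3, 1; slopes of the chords Δ_i = (y_(i+1) - y_i)/h_i = 5/3, 0.
  3·M_0 + 8·M_1 + 1·M_2 = 6(Δ_1 - Δ_0) = -10
Natural end conditions: M_0 = M_2 = 0.
Solving the tridiagonal system: M_0 = 0, M_1 = -5/4, M_2 = 0.
On [3, 4], s(x) = 0 + 5/12·(x - 3) - 5/8·(x - 3)² + 5/24·(x - 3)³.
With (x - 3) = 1/3: s(10/3) = 25/324.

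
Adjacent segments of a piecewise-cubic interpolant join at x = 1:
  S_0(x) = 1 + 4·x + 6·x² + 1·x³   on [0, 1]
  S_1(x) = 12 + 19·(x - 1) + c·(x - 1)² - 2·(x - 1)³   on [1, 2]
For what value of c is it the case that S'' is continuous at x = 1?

S_0''(x) = 12 + 6·x, so S_0''(1) = 18. On the right, S_1''(1) = 2c, so c = 9.

9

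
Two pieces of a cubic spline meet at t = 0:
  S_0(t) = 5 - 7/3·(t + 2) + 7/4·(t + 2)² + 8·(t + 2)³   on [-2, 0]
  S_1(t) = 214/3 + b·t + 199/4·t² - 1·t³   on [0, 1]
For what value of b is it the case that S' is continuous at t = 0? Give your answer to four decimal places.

S_0'(t) = -7/3 + 7/2·(t + 2) + 24·(t + 2)², so S_0'(0) = 302/3. On the right, S_1'(0) = b, so b = 302/3.

100.6667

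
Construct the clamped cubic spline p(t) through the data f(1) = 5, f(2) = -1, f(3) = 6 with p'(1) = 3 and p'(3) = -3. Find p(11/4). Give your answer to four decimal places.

5.3633

Let M_i = p''(x_i). Step sizes h_i = 1, 1; slopes of the chords Δ_i = (y_(i+1) - y_i)/h_i = -6, 7.
  1·M_0 + 4·M_1 + 1·M_2 = 6(Δ_1 - Δ_0) = 78
Clamped end conditions give two more equations: 2h_0·M_0 + h_0·M_1 = 6(Δ_0 - p'(1)) = -54 and h_1·M_1 + 2h_1·M_2 = 6(p'(3) - Δ_1) = -60.
Hence M_0 = -99/2, M_1 = 45, M_2 = -105/2.
On [2, 3], p(t) = -1 + 3/4·(t - 2) + 45/2·(t - 2)² - 65/4·(t - 2)³.
With (t - 2) = 3/4: p(11/4) = 1373/256.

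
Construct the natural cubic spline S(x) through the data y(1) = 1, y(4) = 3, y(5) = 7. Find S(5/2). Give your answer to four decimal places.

Write m_i for S''(x_i). With h_i = 3, 1 and divided differences Δ_i = 2/3, 4, the continuity of S' gives the tridiagonal system
  3·m_0 + 8·m_1 + 1·m_2 = 6(Δ_1 - Δ_0) = 20
Natural end conditions: m_0 = m_2 = 0.
Solving the tridiagonal system: m_0 = 0, m_1 = 5/2, m_2 = 0.
On [1, 4], S(x) = 1 - 7/12·(x - 1) + 0·(x - 1)² + 5/36·(x - 1)³.
With (x - 1) = 3/2: S(5/2) = 19/32.

0.5938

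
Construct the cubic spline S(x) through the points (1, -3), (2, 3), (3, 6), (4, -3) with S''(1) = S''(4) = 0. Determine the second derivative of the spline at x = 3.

With M_i denoting the second derivative at x_i, h_i = 1, 1, 1, and Δ_i = (y_(i+1) − y_i)/h_i = 6, 3, -9:
  1·M_0 + 4·M_1 + 1·M_2 = 6(Δ_1 - Δ_0) = -18
  1·M_1 + 4·M_2 + 1·M_3 = 6(Δ_2 - Δ_1) = -72
Natural end conditions: M_0 = M_3 = 0.
Hence M_0 = 0, M_1 = 0, M_2 = -18, M_3 = 0.

-18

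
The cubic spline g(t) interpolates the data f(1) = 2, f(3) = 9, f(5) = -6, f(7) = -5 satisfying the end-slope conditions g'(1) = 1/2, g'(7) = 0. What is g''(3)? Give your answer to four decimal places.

Write m_i for g''(x_i). With h_i = 2, 2, 2 and divided differences Δ_i = 7/2, -15/2, 1/2, the continuity of g' gives the tridiagonal system
  2·m_0 + 8·m_1 + 2·m_2 = 6(Δ_1 - Δ_0) = -66
  2·m_1 + 8·m_2 + 2·m_3 = 6(Δ_2 - Δ_1) = 48
Clamped end conditions give two more equations: 2h_0·m_0 + h_0·m_1 = 6(Δ_0 - g'(1)) = 18 and h_2·m_2 + 2h_2·m_3 = 6(g'(7) - Δ_2) = -3.
Forward elimination and back-substitution give m_0 = 343/30, m_1 = -208/15, m_2 = 331/30, m_3 = -94/15.

-13.8667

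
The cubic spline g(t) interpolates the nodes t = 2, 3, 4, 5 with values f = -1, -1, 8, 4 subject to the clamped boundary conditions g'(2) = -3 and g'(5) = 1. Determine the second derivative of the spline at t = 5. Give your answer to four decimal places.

31.4667

Write σ_i for g''(x_i). With h_i = 1, 1, 1 and divided differences Δ_i = 0, 9, -4, the continuity of g' gives the tridiagonal system
  1·σ_0 + 4·σ_1 + 1·σ_2 = 6(Δ_1 - Δ_0) = 54
  1·σ_1 + 4·σ_2 + 1·σ_3 = 6(Δ_2 - Δ_1) = -78
Clamped end conditions give two more equations: 2h_0·σ_0 + h_0·σ_1 = 6(Δ_0 - g'(2)) = 18 and h_2·σ_2 + 2h_2·σ_3 = 6(g'(5) - Δ_2) = 30.
Hence σ_0 = -32/15, σ_1 = 334/15, σ_2 = -494/15, σ_3 = 472/15.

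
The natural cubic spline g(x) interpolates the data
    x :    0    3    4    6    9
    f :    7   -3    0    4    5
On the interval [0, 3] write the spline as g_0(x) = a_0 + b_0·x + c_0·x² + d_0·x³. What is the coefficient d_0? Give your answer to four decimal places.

0.2750

Let m_i = g''(x_i). Step sizes h_i = 3, 1, 2, 3; slopes of the chords Δ_i = (y_(i+1) - y_i)/h_i = -10/3, 3, 2, 1/3.
  3·m_0 + 8·m_1 + 1·m_2 = 6(Δ_1 - Δ_0) = 38
  1·m_1 + 6·m_2 + 2·m_3 = 6(Δ_2 - Δ_1) = -6
  2·m_2 + 10·m_3 + 3·m_4 = 6(Δ_3 - Δ_2) = -10
Natural end conditions: m_0 = m_4 = 0.
Hence m_0 = 0, m_1 = 1084/219, m_2 = -350/219, m_3 = -149/219, m_4 = 0.
On [0, 3], with g_0(x) = a_0 + b_0·x + c_0·x² + d_0·x³: c_0 = m_0/2 = 0, d_0 = (m_1 - m_0)/(6h_0) = 542/1971, b_0 = Δ_0 - h_0(2m_0 + m_1)/6 = -424/73.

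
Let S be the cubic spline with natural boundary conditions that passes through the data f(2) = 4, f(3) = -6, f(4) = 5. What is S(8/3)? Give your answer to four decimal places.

-4.6111

Put m_i = S'' at the i-th knot. Here h = (1, 1) and Δ = (-10, 11), so the interior equations h_(i-1)·m_(i-1) + 2(h_(i-1)+h_i)·m_i + h_i·m_(i+1) = 6(Δ_i − Δ_(i-1)) read
  1·m_0 + 4·m_1 + 1·m_2 = 6(Δ_1 - Δ_0) = 126
Natural end conditions: m_0 = m_2 = 0.
Solving: m_0 = 0, m_1 = 63/2, m_2 = 0.
On [2, 3], S(t) = 4 - 61/4·(t - 2) + 0·(t - 2)² + 21/4·(t - 2)³.
With (t - 2) = 2/3: S(8/3) = -83/18.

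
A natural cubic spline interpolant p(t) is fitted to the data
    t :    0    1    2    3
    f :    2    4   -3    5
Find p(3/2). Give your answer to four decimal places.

0.0500

With M_i denoting the second derivative at x_i, h_i = 1, 1, 1, and Δ_i = (y_(i+1) − y_i)/h_i = 2, -7, 8:
  1·M_0 + 4·M_1 + 1·M_2 = 6(Δ_1 - Δ_0) = -54
  1·M_1 + 4·M_2 + 1·M_3 = 6(Δ_2 - Δ_1) = 90
Natural end conditions: M_0 = M_3 = 0.
Forward elimination and back-substitution give M_0 = 0, M_1 = -102/5, M_2 = 138/5, M_3 = 0.
On [1, 2], p(t) = 4 - 24/5·(t - 1) - 51/5·(t - 1)² + 8·(t - 1)³.
With (t - 1) = 1/2: p(3/2) = 1/20.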